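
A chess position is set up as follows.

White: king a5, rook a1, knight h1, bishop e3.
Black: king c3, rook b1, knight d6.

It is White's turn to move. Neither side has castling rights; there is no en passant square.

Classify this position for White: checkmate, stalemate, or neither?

White to move; white king on a5.
In check: no.
Legal moves for White include: Ka6, Ka4, Ba7, Bh6, Bb6, Bg5, Bc5, Bf4, Bd4+, Bf2, Bd2+, Bg1, Bc1, Ng3, Nf2, Ra4, Ra3+, Ra2, ... (list truncated; more exist).
White has legal moves and is not in check → neither.

neither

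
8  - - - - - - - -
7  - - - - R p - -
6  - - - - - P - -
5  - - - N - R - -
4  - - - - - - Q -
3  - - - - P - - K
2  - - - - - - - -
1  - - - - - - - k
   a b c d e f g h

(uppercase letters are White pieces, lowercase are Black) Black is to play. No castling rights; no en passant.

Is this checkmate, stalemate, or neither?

stalemate

Black to move; black king on h1.
In check: no.
King squares — g1: attacked by Qg4; g2: attacked by Kh3; h2: attacked by Kh3.
Legal moves for Black: none.
Not in check and no legal moves → stalemate.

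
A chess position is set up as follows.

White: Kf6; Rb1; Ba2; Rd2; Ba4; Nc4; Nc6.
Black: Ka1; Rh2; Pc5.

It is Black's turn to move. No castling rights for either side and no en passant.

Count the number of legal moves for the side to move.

0

Black to move; king on a1.
In check: yes, from the white rook on b1.
Legal moves: none.
Count: 0.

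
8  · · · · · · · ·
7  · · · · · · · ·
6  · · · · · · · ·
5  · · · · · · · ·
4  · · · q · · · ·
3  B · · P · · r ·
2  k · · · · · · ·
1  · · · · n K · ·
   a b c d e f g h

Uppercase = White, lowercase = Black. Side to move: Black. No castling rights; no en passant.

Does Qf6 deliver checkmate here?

no

After Qf6: white king on f1; in check: yes, from the black queen on f6.
White has 2 legal replies: Ke2, Kxe1.
In check but a legal move exists → not checkmate.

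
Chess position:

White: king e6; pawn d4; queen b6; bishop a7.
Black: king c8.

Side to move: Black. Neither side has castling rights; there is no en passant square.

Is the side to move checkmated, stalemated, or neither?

Black to move; black king on c8.
In check: no.
King squares — b7: attacked by Qb6; c7: attacked by Qb6; d7: attacked by Ke6; b8: attacked by Qb6; d8: attacked by Qb6.
Legal moves for Black: none.
Not in check and no legal moves → stalemate.

stalemate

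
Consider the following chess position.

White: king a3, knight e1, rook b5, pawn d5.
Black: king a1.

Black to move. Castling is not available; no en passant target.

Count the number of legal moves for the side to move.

Black to move; king on a1.
In check: no.
Legal moves: none.
Count: 0.

0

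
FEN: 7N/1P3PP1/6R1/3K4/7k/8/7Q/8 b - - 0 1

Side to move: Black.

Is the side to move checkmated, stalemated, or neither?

checkmate

Black to move; black king on h4.
In check: yes, from the white queen on h2.
King squares — g3: attacked by Qh2; h3: attacked by Qh2; g4: attacked by Rg6; g5: attacked by Rg6; h5: attacked by Qh2.
Legal moves for Black: none.
In check with no legal moves → checkmate.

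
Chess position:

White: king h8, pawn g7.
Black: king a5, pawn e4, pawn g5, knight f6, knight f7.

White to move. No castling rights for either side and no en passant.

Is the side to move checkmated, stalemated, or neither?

White to move; white king on h8.
In check: yes, from the black knight on f7.
King squares — g7: own pawn; h7: attacked by Nf6; g8: attacked by Nf6.
Legal moves for White: none.
In check with no legal moves → checkmate.

checkmate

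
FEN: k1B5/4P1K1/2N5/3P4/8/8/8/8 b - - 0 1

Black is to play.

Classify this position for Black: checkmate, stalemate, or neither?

Black to move; black king on a8.
In check: no.
King squares — a7: attacked by Nc6; b7: attacked by Bc8; b8: attacked by Nc6.
Legal moves for Black: none.
Not in check and no legal moves → stalemate.

stalemate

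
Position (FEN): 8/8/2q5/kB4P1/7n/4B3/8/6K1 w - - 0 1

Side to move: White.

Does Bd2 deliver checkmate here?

After Bd2: black king on a5; in check: yes, from the white bishop on d2.
Black has 3 legal replies: Kb6, Kxb5, Qc3.
In check but a legal move exists → not checkmate.

no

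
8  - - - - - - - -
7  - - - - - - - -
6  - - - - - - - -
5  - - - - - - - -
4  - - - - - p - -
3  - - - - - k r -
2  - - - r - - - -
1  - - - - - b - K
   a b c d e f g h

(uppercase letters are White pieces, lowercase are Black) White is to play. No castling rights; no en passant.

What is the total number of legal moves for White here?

0

White to move; king on h1.
In check: no.
Legal moves: none.
Count: 0.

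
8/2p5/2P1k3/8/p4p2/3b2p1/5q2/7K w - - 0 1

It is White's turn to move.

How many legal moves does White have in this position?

0

White to move; king on h1.
In check: no.
Legal moves: none.
Count: 0.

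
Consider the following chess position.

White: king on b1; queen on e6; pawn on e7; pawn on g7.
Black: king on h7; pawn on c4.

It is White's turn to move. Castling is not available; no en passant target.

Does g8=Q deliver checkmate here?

After g8=Q: black king on h7; in check: yes, from the white queen on g8.
King squares — g6: attacked by Qe6; h6: attacked by Qe6; g7: attacked by Qg8; g8: attacked by Qe6; h8: attacked by Qg8.
Black has no legal moves → checkmate.

yes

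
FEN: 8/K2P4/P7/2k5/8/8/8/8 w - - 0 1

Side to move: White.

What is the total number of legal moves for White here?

7

White to move; king on a7.
In check: no.
Legal moves: Kb8, Ka8, Kb7, d8=Q, d8=R, d8=B, d8=N.
Count: 7.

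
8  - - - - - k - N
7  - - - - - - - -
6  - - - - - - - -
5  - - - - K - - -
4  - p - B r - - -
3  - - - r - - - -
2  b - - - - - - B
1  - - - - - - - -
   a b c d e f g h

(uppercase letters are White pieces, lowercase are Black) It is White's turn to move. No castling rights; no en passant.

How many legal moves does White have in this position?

4

White to move; king on e5.
In check: yes, from the black rook on e4.
Legal moves: Kf6, Kd6, Kf5, Kxe4.
Count: 4.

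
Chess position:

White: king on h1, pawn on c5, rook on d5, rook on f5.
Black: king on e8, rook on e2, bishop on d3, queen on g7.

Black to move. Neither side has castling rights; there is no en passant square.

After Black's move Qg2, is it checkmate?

After Qg2: white king on h1; in check: yes, from the black queen on g2.
King squares — g1: attacked by Qg2; g2: attacked by Re2; h2: attacked by Qg2.
White has no legal moves → checkmate.

yes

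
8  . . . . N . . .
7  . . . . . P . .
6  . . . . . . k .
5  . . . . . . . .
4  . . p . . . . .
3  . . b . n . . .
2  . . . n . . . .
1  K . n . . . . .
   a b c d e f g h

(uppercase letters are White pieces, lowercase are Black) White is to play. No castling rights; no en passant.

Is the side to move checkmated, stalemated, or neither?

checkmate

White to move; white king on a1.
In check: yes, from the black bishop on c3.
King squares — b1: attacked by Nd2; a2: attacked by Nc1; b2: attacked by Bc3.
Legal moves for White: none.
In check with no legal moves → checkmate.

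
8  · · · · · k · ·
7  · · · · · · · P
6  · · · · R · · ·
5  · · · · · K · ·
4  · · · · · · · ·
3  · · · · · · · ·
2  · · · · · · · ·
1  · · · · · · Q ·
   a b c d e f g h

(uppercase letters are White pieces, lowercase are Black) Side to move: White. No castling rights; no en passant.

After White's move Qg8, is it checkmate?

yes

After Qg8: black king on f8; in check: yes, from the white queen on g8.
King squares — e7: attacked by Re6; f7: attacked by Qg8; g7: attacked by Qg8; e8: attacked by Re6; g8: attacked by Ph7.
Black has no legal moves → checkmate.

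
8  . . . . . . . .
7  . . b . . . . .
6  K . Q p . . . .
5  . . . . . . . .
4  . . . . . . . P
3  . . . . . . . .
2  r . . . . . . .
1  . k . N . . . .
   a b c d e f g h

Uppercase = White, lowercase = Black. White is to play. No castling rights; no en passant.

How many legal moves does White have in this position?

White to move; king on a6.
In check: yes, from the black rook on a2.
Legal moves: Kb7, Kb5, Qa4.
Count: 3.

3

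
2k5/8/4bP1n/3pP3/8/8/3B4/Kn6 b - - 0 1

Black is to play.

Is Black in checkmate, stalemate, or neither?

neither

Black to move; black king on c8.
In check: no.
Legal moves for Black include: Kd8, Kb8, Kd7, Kc7, Kb7, Ng8, Nf7, Nf5, Ng4, Bg8, Bf7, Bd7, Bf5, Bg4, Bh3, Nc3, Na3, Nxd2, ... (list truncated; more exist).
Black has legal moves and is not in check → neither.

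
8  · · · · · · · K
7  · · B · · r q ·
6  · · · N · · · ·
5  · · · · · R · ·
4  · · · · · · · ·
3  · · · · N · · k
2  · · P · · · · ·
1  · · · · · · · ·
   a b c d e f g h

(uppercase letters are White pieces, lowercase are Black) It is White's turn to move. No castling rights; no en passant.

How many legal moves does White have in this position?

White to move; king on h8.
In check: yes, from the black queen on g7.
Legal moves: none.
Count: 0.

0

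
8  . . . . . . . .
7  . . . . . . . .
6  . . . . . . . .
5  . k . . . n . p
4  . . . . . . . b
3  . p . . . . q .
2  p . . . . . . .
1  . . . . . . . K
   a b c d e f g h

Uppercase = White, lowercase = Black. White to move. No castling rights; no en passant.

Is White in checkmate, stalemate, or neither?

White to move; white king on h1.
In check: no.
King squares — g1: attacked by Qg3; g2: attacked by Qg3; h2: attacked by Qg3.
Legal moves for White: none.
Not in check and no legal moves → stalemate.

stalemate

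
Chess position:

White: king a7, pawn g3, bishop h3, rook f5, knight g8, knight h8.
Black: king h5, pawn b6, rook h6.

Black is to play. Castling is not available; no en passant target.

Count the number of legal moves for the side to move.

0

Black to move; king on h5.
In check: yes, from the white rook on f5.
Legal moves: none.
Count: 0.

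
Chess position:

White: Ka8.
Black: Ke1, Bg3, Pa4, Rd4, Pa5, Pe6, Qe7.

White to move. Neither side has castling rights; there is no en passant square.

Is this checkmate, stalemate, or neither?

stalemate

White to move; white king on a8.
In check: no.
King squares — a7: attacked by Qe7; b7: attacked by Qe7; b8: attacked by Bg3.
Legal moves for White: none.
Not in check and no legal moves → stalemate.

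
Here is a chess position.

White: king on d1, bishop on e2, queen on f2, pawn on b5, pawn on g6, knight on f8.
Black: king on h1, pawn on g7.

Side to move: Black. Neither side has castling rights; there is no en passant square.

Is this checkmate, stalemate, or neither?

stalemate

Black to move; black king on h1.
In check: no.
King squares — g1: attacked by Qf2; g2: attacked by Qf2; h2: attacked by Qf2.
Legal moves for Black: none.
Not in check and no legal moves → stalemate.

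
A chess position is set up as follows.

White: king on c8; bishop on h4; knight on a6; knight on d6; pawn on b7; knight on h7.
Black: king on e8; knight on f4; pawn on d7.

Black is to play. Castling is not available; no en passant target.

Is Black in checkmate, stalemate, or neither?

checkmate

Black to move; black king on e8.
In check: yes, from the white knight on d6.
King squares — d7: own pawn; e7: attacked by Bh4; f7: attacked by Nd6; d8: attacked by Bh4; f8: attacked by Nh7.
Legal moves for Black: none.
In check with no legal moves → checkmate.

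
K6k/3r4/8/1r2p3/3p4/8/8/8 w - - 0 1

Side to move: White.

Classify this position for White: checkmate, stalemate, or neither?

White to move; white king on a8.
In check: no.
King squares — a7: attacked by Rd7; b7: attacked by Rb5; b8: attacked by Rb5.
Legal moves for White: none.
Not in check and no legal moves → stalemate.

stalemate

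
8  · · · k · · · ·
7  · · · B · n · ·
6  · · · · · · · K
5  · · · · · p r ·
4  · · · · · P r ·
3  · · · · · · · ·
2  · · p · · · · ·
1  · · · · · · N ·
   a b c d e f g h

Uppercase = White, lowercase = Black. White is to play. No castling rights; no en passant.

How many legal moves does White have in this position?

White to move; king on h6.
In check: yes, from the black knight on f7.
Legal moves: Kh7.
Count: 1.

1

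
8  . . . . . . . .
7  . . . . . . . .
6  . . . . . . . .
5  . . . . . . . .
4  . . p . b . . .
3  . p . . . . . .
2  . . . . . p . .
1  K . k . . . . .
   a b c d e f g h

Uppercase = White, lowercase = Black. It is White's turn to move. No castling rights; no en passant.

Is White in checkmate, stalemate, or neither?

White to move; white king on a1.
In check: no.
King squares — b1: attacked by Kc1; a2: attacked by Pb3; b2: attacked by Kc1.
Legal moves for White: none.
Not in check and no legal moves → stalemate.

stalemate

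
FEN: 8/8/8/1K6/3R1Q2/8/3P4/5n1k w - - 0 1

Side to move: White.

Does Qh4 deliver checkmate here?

no

After Qh4: black king on h1; in check: yes, from the white queen on h4.
Black has 3 legal replies: Kg2, Kg1, Nh2.
In check but a legal move exists → not checkmate.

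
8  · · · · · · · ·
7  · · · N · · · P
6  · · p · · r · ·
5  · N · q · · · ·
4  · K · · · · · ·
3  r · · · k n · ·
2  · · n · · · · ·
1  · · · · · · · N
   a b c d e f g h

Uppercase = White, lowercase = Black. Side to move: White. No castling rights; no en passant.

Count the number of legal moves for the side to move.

White to move; king on b4.
In check: yes, from the black knight on c2.
Legal moves: none.
Count: 0.

0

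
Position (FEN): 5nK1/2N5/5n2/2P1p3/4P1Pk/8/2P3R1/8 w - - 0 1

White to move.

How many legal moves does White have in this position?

White to move; king on g8.
In check: yes, from the black knight on f6.
Legal moves: Kh8, Kxf8, Kg7, Kf7.
Count: 4.

4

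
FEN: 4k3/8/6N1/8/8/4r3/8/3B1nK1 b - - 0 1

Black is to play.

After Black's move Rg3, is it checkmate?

After Rg3: white king on g1; in check: yes, from the black rook on g3.
White has 3 legal replies: Kf2, Kh1, Kxf1.
In check but a legal move exists → not checkmate.

no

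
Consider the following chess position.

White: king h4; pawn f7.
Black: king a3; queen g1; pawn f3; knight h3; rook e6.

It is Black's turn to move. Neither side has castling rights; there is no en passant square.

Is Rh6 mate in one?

yes

After Rh6: white king on h4; in check: yes, from the black rook on h6.
King squares — g3: attacked by Qg1; h3: attacked by Rh6; g4: attacked by Qg1; g5: attacked by Qg1; h5: attacked by Rh6.
White has no legal moves → checkmate.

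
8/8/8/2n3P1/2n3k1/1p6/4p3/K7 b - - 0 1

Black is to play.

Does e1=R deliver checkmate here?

After e1=R: white king on a1; in check: yes, from the black rook on e1.
King squares — b1: attacked by Re1; a2: attacked by Pb3; b2: attacked by Nc4.
White has no legal moves → checkmate.

yes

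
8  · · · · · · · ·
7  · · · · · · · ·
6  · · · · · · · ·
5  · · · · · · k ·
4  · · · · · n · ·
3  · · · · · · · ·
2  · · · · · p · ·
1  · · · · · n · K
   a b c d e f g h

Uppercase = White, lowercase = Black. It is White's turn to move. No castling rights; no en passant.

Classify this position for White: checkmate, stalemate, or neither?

stalemate

White to move; white king on h1.
In check: no.
King squares — g1: attacked by Pf2; g2: attacked by Nf4; h2: attacked by Nf1.
Legal moves for White: none.
Not in check and no legal moves → stalemate.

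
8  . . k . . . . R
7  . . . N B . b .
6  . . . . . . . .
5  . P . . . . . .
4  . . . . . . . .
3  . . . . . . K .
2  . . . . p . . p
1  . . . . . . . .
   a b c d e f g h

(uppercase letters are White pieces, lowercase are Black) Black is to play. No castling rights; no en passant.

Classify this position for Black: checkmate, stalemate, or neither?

neither

Black to move; black king on c8.
In check: yes, from the white rook on h8.
Legal moves for Black: Kxd7, Kc7, Kb7, Bxh8, Bf8.
Black is in check but has 5 legal moves → neither.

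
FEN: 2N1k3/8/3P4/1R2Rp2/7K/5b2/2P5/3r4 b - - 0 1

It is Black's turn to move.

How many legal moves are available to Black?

Black to move; king on e8.
In check: yes, from the white rook on e5.
Legal moves: Kf8, Kd8, Kf7, Kd7.
Count: 4.

4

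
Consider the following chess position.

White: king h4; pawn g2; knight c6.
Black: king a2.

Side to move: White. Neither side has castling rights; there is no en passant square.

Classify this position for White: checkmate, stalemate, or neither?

White to move; white king on h4.
In check: no.
Legal moves for White: Nd8, Nb8, Ne7, Na7, Ne5, Na5, Nd4, Nb4+, Kh5, Kg5, Kg4, Kh3, Kg3, g3, g4.
White has 15 legal moves and is not in check → neither.

neither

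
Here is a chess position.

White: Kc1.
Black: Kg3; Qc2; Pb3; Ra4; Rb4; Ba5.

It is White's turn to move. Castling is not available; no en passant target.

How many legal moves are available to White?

0

White to move; king on c1.
In check: yes, from the black queen on c2.
Legal moves: none.
Count: 0.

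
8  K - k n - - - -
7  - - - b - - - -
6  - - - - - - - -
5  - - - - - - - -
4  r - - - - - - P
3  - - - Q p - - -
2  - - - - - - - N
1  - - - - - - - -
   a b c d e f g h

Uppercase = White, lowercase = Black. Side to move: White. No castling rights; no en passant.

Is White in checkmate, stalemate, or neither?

neither

White to move; white king on a8.
In check: yes, from the black rook on a4.
King squares — a7: attacked by Ra4; b7: attacked by Kc8; b8: attacked by Kc8.
Legal moves for White: Qa6+.
White is in check but has 1 legal move → neither.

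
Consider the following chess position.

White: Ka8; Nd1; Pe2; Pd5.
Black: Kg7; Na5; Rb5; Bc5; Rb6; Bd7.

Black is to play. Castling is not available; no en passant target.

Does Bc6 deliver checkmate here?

After Bc6: white king on a8; in check: yes, from the black bishop on c6.
White has 2 legal replies: Ka7, dxc6.
In check but a legal move exists → not checkmate.

no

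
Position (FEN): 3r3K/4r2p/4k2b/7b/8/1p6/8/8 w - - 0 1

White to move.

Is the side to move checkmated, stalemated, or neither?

White to move; white king on h8.
In check: yes, from the black rook on d8.
King squares — g7: attacked by Bh6; h7: attacked by Re7; g8: attacked by Rd8.
Legal moves for White: none.
In check with no legal moves → checkmate.

checkmate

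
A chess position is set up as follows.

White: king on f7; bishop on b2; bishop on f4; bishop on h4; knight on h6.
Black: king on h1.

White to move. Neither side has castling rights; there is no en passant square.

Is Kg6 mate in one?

After Kg6: black king on h1; in check: no.
Black is not in check, so this cannot be checkmate.

no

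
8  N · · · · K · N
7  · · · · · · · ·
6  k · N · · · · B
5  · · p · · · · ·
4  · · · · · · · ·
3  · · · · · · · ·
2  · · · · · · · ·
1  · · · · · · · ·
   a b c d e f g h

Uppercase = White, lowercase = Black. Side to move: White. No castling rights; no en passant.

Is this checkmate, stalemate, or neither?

neither

White to move; white king on f8.
In check: no.
Legal moves for White include: Nf7, Ng6, Kg8, Ke8, Kg7, Kf7, Ke7, Nc7+, Nb6, Bg7, Bg5, Bf4, Be3, Bd2, Bc1, Nd8, Nb8+, Ne7, ... (list truncated; more exist).
White has legal moves and is not in check → neither.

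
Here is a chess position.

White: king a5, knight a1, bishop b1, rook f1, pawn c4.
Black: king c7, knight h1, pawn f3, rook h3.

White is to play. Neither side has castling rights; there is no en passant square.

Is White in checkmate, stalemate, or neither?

White to move; white king on a5.
In check: no.
Legal moves for White include: Ka6, Kb5, Kb4, Ka4, Rxf3, Rf2, Rxh1, Rg1, Re1, Rd1, Rc1, Bh7, Bg6, Bf5, Be4, Bd3, Bc2, Ba2, ... (list truncated; more exist).
White has legal moves and is not in check → neither.

neither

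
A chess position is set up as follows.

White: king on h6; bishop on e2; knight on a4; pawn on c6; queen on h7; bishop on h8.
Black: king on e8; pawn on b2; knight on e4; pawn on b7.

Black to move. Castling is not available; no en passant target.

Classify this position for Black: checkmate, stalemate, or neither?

Black to move; black king on e8.
In check: no.
Legal moves for Black: Kf8, Kd8, Nf6, Nd6, Ng5, Nc5, Ng3, Nc3, Nf2, Nd2, bxc6, b6, b1=Q, b1=R, b1=B, b1=N, b5.
Black has 17 legal moves and is not in check → neither.

neither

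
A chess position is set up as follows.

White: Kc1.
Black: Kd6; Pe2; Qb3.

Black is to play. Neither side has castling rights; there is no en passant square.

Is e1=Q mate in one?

After e1=Q: white king on c1; in check: yes, from the black queen on e1.
King squares — b1: attacked by Qe1; d1: attacked by Qe1; b2: attacked by Qb3; c2: attacked by Qb3; d2: attacked by Qe1.
White has no legal moves → checkmate.

yes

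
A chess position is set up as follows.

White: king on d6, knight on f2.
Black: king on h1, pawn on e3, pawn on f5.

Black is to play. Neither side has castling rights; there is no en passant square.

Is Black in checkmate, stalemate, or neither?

Black to move; black king on h1.
In check: yes, from the white knight on f2.
Legal moves for Black: Kh2, Kg2, Kg1, exf2.
Black is in check but has 4 legal moves → neither.

neither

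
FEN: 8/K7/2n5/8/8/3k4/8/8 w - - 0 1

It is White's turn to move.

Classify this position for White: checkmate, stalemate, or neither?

White to move; white king on a7.
In check: yes, from the black knight on c6.
King squares — a6: available; b6: available; b7: available; a8: available; b8: attacked by Nc6.
Legal moves for White: Ka8, Kb7, Kb6, Ka6.
White is in check but has 4 legal moves → neither.

neither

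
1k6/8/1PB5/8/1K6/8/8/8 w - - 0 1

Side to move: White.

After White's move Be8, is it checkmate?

After Be8: black king on b8; in check: no.
Black is not in check, so this cannot be checkmate.

no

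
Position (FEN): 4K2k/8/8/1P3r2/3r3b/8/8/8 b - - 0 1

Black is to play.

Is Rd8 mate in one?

After Rd8: white king on e8; in check: yes, from the black rook on d8.
King squares — d7: attacked by Rd8; e7: attacked by Bh4; f7: attacked by Rf5; d8: attacked by Bh4; f8: attacked by Rf5.
White has no legal moves → checkmate.

yes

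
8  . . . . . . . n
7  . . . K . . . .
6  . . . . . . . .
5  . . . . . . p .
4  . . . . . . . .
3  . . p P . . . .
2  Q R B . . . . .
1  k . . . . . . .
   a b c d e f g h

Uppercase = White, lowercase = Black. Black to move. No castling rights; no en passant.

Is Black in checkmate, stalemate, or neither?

checkmate

Black to move; black king on a1.
In check: yes, from the white queen on a2.
King squares — b1: attacked by Qa2; a2: attacked by Rb2; b2: attacked by Qa2.
Legal moves for Black: none.
In check with no legal moves → checkmate.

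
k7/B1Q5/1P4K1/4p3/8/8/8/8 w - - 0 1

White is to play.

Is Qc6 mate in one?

After Qc6: black king on a8; in check: yes, from the white queen on c6.
King squares — a7: attacked by Pb6; b7: attacked by Qc6; b8: attacked by Ba7.
Black has no legal moves → checkmate.

yes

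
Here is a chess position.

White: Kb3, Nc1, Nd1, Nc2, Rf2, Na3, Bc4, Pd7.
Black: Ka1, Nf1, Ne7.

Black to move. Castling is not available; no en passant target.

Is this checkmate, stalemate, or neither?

checkmate

Black to move; black king on a1.
In check: yes, from the white knight on c2.
King squares — b1: attacked by Na3; a2: attacked by Nc1; b2: attacked by Nd1.
Legal moves for Black: none.
In check with no legal moves → checkmate.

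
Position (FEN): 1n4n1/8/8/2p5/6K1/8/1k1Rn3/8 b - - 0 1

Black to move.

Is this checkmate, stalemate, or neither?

Black to move; black king on b2.
In check: yes, from the white rook on d2.
Legal moves for Black: Kc3, Kb3, Ka3, Kc1, Kb1, Ka1.
Black is in check but has 6 legal moves → neither.

neither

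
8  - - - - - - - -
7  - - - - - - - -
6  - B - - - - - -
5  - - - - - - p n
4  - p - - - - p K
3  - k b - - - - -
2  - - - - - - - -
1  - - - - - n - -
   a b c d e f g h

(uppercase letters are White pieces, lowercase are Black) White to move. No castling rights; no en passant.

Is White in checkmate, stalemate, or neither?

neither

White to move; white king on h4.
In check: yes, from the black pawn on g5.
King squares — g3: attacked by Nf1; h3: attacked by Pg4; g4: available; g5: available; h5: available.
Legal moves for White: Kxh5, Kxg5, Kxg4.
White is in check but has 3 legal moves → neither.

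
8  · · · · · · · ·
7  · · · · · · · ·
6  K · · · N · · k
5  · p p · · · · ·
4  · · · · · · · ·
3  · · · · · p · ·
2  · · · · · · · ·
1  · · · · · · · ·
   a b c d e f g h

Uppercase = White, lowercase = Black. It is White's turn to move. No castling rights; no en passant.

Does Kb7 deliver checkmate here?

After Kb7: black king on h6; in check: no.
Black is not in check, so this cannot be checkmate.

no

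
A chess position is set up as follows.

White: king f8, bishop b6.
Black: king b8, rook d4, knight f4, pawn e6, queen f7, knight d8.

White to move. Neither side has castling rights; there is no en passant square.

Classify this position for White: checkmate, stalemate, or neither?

checkmate

White to move; white king on f8.
In check: yes, from the black queen on f7.
King squares — e7: attacked by Qf7; f7: attacked by Nd8; g7: attacked by Qf7; e8: attacked by Qf7; g8: attacked by Qf7.
Legal moves for White: none.
In check with no legal moves → checkmate.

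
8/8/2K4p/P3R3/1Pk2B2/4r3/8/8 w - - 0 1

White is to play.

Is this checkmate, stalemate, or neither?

neither

White to move; white king on c6.
In check: no.
Legal moves for White include: Kd7, Kc7, Kb7, Kd6, Kb6, Re8, Re7, Re6, Rh5, Rg5, Rf5, Rd5, Rc5+, Rb5, Re4+, Rxe3, Bxh6, Bg5, ... (list truncated; more exist).
White has legal moves and is not in check → neither.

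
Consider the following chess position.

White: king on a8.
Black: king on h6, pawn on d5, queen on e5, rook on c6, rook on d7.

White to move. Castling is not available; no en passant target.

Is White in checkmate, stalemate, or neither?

stalemate

White to move; white king on a8.
In check: no.
King squares — a7: attacked by Rd7; b7: attacked by Rd7; b8: attacked by Qe5.
Legal moves for White: none.
Not in check and no legal moves → stalemate.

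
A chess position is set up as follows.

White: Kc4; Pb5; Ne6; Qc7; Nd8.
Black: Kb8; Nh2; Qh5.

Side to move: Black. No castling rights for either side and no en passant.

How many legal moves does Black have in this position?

Black to move; king on b8.
In check: yes, from the white queen on c7.
Legal moves: Ka8.
Count: 1.

1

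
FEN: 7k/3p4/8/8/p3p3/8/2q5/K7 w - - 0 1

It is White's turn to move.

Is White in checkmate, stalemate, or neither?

stalemate

White to move; white king on a1.
In check: no.
King squares — b1: attacked by Qc2; a2: attacked by Qc2; b2: attacked by Qc2.
Legal moves for White: none.
Not in check and no legal moves → stalemate.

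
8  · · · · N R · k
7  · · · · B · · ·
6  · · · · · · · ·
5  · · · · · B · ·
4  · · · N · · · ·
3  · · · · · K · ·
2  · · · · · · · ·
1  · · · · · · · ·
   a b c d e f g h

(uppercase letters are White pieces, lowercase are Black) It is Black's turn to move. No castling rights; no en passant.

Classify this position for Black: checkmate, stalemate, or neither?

Black to move; black king on h8.
In check: yes, from the white rook on f8.
King squares — g7: attacked by Ne8; h7: attacked by Bf5; g8: attacked by Rf8.
Legal moves for Black: none.
In check with no legal moves → checkmate.

checkmate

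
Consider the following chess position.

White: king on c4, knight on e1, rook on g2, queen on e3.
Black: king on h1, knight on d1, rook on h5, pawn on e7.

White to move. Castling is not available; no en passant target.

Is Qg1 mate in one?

yes

After Qg1: black king on h1; in check: yes, from the white queen on g1.
King squares — g1: attacked by Rg2; g2: attacked by Ne1; h2: attacked by Qg1.
Black has no legal moves → checkmate.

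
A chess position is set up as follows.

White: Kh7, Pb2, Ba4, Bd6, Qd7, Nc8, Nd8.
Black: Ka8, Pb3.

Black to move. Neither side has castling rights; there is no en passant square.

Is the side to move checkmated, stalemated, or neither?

stalemate

Black to move; black king on a8.
In check: no.
King squares — a7: attacked by Qd7; b7: attacked by Qd7; b8: attacked by Bd6.
Legal moves for Black: none.
Not in check and no legal moves → stalemate.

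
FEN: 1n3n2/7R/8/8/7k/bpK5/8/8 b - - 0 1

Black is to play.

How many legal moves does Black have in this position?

Black to move; king on h4.
In check: yes, from the white rook on h7.
Legal moves: Kg5, Kg4, Kg3, Nxh7.
Count: 4.

4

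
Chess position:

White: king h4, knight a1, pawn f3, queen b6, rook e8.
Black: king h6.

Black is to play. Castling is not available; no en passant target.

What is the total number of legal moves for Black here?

Black to move; king on h6.
In check: yes, from the white queen on b6.
Legal moves: Kh7, Kg7.
Count: 2.

2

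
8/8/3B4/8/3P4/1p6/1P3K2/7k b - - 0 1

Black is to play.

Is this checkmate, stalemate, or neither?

Black to move; black king on h1.
In check: no.
King squares — g1: attacked by Kf2; g2: attacked by Kf2; h2: attacked by Bd6.
Legal moves for Black: none.
Not in check and no legal moves → stalemate.

stalemate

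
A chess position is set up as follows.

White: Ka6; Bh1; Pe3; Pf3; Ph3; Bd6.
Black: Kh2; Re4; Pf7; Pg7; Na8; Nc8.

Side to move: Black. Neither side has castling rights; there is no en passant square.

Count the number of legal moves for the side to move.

6

Black to move; king on h2.
In check: yes, from the white bishop on d6.
Legal moves: Kxh3, Kxh1, Kg1, Nxd6, Re5, Rf4.
Count: 6.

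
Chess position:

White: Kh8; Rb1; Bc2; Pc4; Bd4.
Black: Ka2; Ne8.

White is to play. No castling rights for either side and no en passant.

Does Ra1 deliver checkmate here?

After Ra1: black king on a2; in check: yes, from the white rook on a1.
King squares — a1: attacked by Bd4; b1: attacked by Ra1; b2: attacked by Bd4; a3: attacked by Ra1; b3: attacked by Bc2.
Black has no legal moves → checkmate.

yes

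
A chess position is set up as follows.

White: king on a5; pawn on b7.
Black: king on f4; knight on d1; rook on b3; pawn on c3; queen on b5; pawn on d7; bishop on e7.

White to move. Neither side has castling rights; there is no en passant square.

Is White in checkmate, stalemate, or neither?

checkmate

White to move; white king on a5.
In check: yes, from the black queen on b5.
King squares — a4: attacked by Qb5; b4: attacked by Rb3; b5: attacked by Rb3; a6: attacked by Qb5; b6: attacked by Qb5.
Legal moves for White: none.
In check with no legal moves → checkmate.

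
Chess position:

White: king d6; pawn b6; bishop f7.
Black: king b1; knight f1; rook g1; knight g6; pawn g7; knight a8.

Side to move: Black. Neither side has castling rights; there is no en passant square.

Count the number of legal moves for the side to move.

21

Black to move; king on b1.
In check: no.
Legal moves: Nc7, Nxb6, Nh8, Nf8, Ne7, Ne5, Nh4, Nf4, Rg5, Rg4, Rg3, Rg2, Rh1, Ng3, Ne3, Nh2, Nd2, Kc2, Kb2, Kc1, Ka1.
Count: 21.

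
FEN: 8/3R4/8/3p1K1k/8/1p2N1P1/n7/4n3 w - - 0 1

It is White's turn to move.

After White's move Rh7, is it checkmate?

yes

After Rh7: black king on h5; in check: yes, from the white rook on h7.
King squares — g4: attacked by Ne3; h4: attacked by Pg3; g5: attacked by Kf5; g6: attacked by Kf5; h6: attacked by Rh7.
Black has no legal moves → checkmate.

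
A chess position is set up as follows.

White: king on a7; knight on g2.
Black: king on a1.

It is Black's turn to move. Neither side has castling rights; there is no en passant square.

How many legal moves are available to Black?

3

Black to move; king on a1.
In check: no.
Legal moves: Kb2, Ka2, Kb1.
Count: 3.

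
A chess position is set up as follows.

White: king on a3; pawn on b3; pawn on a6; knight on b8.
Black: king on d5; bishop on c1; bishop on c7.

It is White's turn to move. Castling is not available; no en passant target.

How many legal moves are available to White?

White to move; king on a3.
In check: yes, from the black bishop on c1.
Legal moves: Kb4, Ka4, Ka2.
Count: 3.

3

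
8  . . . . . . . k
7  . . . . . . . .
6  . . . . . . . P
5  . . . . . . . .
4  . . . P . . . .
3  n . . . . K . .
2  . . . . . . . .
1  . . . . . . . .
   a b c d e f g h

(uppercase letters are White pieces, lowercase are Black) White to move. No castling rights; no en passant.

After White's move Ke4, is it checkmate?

no

After Ke4: black king on h8; in check: no.
Black is not in check, so this cannot be checkmate.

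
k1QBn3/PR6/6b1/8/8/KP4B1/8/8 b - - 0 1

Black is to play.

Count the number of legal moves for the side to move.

0

Black to move; king on a8.
In check: yes, from the white queen on c8.
Legal moves: none.
Count: 0.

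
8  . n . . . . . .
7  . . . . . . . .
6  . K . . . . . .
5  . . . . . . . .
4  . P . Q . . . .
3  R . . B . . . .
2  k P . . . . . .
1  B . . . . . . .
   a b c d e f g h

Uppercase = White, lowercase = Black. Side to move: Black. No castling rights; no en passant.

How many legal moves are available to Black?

Black to move; king on a2.
In check: yes, from the white rook on a3.
Legal moves: none.
Count: 0.

0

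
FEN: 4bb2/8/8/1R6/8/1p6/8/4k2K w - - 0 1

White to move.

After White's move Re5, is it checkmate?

After Re5: black king on e1; in check: yes, from the white rook on e5.
Black has 4 legal replies: Kf2, Kd2, Kf1, Kd1.
In check but a legal move exists → not checkmate.

no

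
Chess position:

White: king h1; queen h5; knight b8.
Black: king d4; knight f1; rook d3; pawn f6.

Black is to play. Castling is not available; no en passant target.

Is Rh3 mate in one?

After Rh3: white king on h1; in check: yes, from the black rook on h3.
White has 3 legal replies: Kg2, Kg1, Qxh3.
In check but a legal move exists → not checkmate.

no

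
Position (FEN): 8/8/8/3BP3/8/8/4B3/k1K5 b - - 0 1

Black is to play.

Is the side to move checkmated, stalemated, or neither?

stalemate

Black to move; black king on a1.
In check: no.
King squares — b1: attacked by Kc1; a2: attacked by Bd5; b2: attacked by Kc1.
Legal moves for Black: none.
Not in check and no legal moves → stalemate.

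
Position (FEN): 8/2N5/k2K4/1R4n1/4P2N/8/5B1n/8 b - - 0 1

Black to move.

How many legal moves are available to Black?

0

Black to move; king on a6.
In check: yes, from the white knight on c7.
Legal moves: none.
Count: 0.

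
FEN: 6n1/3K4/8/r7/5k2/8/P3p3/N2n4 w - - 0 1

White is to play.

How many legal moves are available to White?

11

White to move; king on d7.
In check: no.
Legal moves: Ke8, Kd8, Kc8, Kc7, Ke6, Kd6, Kc6, Nb3, Nc2, a3, a4.
Count: 11.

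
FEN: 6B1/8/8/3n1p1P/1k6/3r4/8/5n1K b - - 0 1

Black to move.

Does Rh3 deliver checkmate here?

After Rh3: white king on h1; in check: yes, from the black rook on h3.
White has 2 legal replies: Kg2, Kg1.
In check but a legal move exists → not checkmate.

no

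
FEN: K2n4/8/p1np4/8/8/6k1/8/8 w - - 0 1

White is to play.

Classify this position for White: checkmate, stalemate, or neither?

stalemate

White to move; white king on a8.
In check: no.
King squares — a7: attacked by Nc6; b7: attacked by Nd8; b8: attacked by Nc6.
Legal moves for White: none.
Not in check and no legal moves → stalemate.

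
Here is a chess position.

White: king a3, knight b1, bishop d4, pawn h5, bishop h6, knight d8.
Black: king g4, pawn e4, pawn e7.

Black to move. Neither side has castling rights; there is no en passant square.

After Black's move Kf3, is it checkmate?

After Kf3: white king on a3; in check: no.
White is not in check, so this cannot be checkmate.

no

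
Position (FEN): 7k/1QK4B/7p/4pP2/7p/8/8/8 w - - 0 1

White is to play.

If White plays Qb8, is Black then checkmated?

After Qb8: black king on h8; in check: yes, from the white queen on b8.
Black has 2 legal replies: Kxh7, Kg7.
In check but a legal move exists → not checkmate.

no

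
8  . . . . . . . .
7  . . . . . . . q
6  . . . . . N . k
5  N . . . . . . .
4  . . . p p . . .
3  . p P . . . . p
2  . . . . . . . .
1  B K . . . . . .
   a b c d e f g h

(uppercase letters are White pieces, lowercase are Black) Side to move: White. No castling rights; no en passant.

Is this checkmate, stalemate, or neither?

neither

White to move; white king on b1.
In check: no.
Legal moves for White: Ng8+, Ne8, Nxh7, Nd7, Nh5, Nd5, Ng4+, Nxe4, Nb7, Nc6, Nc4, Nxb3, Kb2, Kc1, Bb2, cxd4, c4.
White has 17 legal moves and is not in check → neither.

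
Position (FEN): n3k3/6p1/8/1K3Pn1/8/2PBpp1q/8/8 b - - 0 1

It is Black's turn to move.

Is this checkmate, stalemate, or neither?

Black to move; black king on e8.
In check: no.
Legal moves for Black include: Kf8, Kd8, Kf7, Ke7, Kd7, Nc7+, Nb6, Nh7, Nf7, Ne6, Ne4, Qh8, Qh7, Qh6, Qh5, Qxf5+, Qh4, Qg4, ... (list truncated; more exist).
Black has legal moves and is not in check → neither.

neither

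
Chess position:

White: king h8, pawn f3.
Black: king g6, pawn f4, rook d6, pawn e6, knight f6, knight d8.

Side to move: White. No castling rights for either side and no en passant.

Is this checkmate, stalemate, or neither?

White to move; white king on h8.
In check: no.
King squares — g7: attacked by Kg6; h7: attacked by Nf6; g8: attacked by Nf6.
Legal moves for White: none.
Not in check and no legal moves → stalemate.

stalemate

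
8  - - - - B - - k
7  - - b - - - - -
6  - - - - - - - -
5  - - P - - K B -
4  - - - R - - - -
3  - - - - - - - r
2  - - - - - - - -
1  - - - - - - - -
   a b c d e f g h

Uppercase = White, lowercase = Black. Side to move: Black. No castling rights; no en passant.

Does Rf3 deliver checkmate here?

After Rf3: white king on f5; in check: yes, from the black rook on f3.
White has 6 legal replies: Kg6, Ke6, Kg4, Ke4, Bf4, Rf4.
In check but a legal move exists → not checkmate.

no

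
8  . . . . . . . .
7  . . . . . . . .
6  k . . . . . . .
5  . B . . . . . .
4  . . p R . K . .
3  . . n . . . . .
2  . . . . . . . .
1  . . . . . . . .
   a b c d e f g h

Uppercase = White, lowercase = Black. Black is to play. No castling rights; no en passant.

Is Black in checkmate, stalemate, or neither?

Black to move; black king on a6.
In check: yes, from the white bishop on b5.
King squares — a5: available; b5: available; b6: available; a7: available; b7: available.
Legal moves for Black: Kb7, Ka7, Kb6, Kxb5, Ka5, Nxb5.
Black is in check but has 6 legal moves → neither.

neither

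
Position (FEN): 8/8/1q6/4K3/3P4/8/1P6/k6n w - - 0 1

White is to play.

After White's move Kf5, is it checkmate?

no

After Kf5: black king on a1; in check: no.
Black is not in check, so this cannot be checkmate.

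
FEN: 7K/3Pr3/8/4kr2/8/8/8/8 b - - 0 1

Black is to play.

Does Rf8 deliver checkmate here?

After Rf8: white king on h8; in check: yes, from the black rook on f8.
King squares — g7: attacked by Re7; h7: attacked by Re7; g8: attacked by Rf8.
White has no legal moves → checkmate.

yes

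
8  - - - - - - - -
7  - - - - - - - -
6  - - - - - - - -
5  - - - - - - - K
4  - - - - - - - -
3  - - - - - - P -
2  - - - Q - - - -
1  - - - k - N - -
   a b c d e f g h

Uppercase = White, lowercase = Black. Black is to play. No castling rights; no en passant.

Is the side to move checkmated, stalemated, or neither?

checkmate

Black to move; black king on d1.
In check: yes, from the white queen on d2.
King squares — c1: attacked by Qd2; e1: attacked by Qd2; c2: attacked by Qd2; d2: attacked by Nf1; e2: attacked by Qd2.
Legal moves for Black: none.
In check with no legal moves → checkmate.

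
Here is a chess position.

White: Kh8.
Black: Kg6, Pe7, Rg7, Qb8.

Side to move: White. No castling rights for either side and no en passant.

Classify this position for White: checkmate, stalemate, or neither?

White to move; white king on h8.
In check: yes, from the black queen on b8.
King squares — g7: attacked by Kg6; h7: attacked by Kg6; g8: attacked by Rg7.
Legal moves for White: none.
In check with no legal moves → checkmate.

checkmate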